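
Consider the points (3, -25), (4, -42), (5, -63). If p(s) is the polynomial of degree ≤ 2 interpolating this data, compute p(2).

-12

Using Newton's divided-difference form:
p[3,4] = (-42 - (-25)) / (4 - 3) = -17
p[4,5] = (-63 - (-42)) / (5 - 4) = -21
p[3,4,5] = (-21 - (-17)) / (5 - 3) = -2
p(2) = -25 + (-17)·(-1) + (-2)·(-1)·(-2) = -12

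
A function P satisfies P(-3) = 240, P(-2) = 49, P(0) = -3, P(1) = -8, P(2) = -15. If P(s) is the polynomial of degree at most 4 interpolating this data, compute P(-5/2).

Using Newton's divided-difference form:
P[-3,-2] = (49 - 240) / (-2 - (-3)) = -191
P[-2,0] = (-3 - 49) / (0 - (-2)) = -26
P[0,1] = (-8 - (-3)) / (1 - 0) = -5
P[1,2] = (-15 - (-8)) / (2 - 1) = -7
P[-3,-2,0] = (-26 - (-191)) / (0 - (-3)) = 55
P[-2,0,1] = (-5 - (-26)) / (1 - (-2)) = 7
P[0,1,2] = (-7 - (-5)) / (2 - 0) = -1
P[-3,-2,0,1] = (7 - 55) / (1 - (-3)) = -12
P[-2,0,1,2] = (-1 - 7) / (2 - (-2)) = -2
P[-3,-2,0,1,2] = (-2 - (-12)) / (2 - (-3)) = 2
P(-5/2) = 240 + (-191)·(1/2) + 55·(1/2)·(-1/2) + (-12)·(1/2)·(-1/2)·(-5/2) + 2·(1/2)·(-1/2)·(-5/2)·(-7/2) = 951/8

951/8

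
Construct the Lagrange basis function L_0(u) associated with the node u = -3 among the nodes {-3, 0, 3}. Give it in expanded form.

L_0(u) = u(u - 3) / [(-3)·(-6)]
       = (u^2 - 3u) / (18)

L_0(u) = (1/18)u^2 - (1/6)u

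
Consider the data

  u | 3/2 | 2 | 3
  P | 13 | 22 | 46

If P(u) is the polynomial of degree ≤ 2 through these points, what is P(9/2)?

97

L_0(9/2) = (5/2)·(3/2)/[(-1/2)·(-3/2)] = 5
L_1(9/2) = (3)·(3/2)/[(1/2)·(-1)] = -9
L_2(9/2) = (3)·(5/2)/[(3/2)·(1)] = 5
Sum: 13·(5) + 22·(-9) + 46·(5) = 97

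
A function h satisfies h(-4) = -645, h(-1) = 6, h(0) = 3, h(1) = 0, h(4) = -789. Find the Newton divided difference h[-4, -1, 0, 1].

11

h[-4,-1] = (6 - (-645)) / (-1 - (-4)) = 217
h[-1,0] = (3 - 6) / (0 - (-1)) = -3
h[0,1] = (0 - 3) / (1 - 0) = -3
h[-4,-1,0] = (-3 - 217) / (0 - (-4)) = -55
h[-1,0,1] = (-3 - (-3)) / (1 - (-1)) = 0
h[-4,-1,0,1] = (0 - (-55)) / (1 - (-4)) = 11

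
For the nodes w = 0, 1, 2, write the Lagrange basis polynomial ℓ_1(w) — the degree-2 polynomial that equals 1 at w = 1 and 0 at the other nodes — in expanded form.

ℓ_1(w) = -w^2 + 2w

ℓ_1(w) = w(w - 2) / [(1)·(-1)]
       = (w^2 - 2w) / (-1)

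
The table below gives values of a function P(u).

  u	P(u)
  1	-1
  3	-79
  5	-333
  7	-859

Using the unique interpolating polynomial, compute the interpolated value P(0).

2

Using Newton's divided-difference form:
P[1,3] = (-79 - (-1)) / (3 - 1) = -39
P[3,5] = (-333 - (-79)) / (5 - 3) = -127
P[5,7] = (-859 - (-333)) / (7 - 5) = -263
P[1,3,5] = (-127 - (-39)) / (5 - 1) = -22
P[3,5,7] = (-263 - (-127)) / (7 - 3) = -34
P[1,3,5,7] = (-34 - (-22)) / (7 - 1) = -2
P(0) = -1 + (-39)·(-1) + (-22)·(-1)·(-3) + (-2)·(-1)·(-3)·(-5) = 2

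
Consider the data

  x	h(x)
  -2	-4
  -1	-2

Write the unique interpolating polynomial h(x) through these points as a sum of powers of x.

Build the Lagrange basis polynomials:
L_0(x) = (x + 1) / [-1] = -x - 1
L_1(x) = (x + 2) / [1] = x + 2
h(x) = (-4)·L_0 + (-2)·L_1
  (-4)·L_0(x) = 4x + 4
  (-2)·L_1(x) = -2x - 4
Adding term by term: 2x

h(x) = 2x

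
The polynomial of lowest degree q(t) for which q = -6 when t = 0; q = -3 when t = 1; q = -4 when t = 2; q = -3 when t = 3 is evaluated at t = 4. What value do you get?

6

L_0(4) = (3)·(2)·(1)/[(-1)·(-2)·(-3)] = -1
L_1(4) = (4)·(2)·(1)/[(1)·(-1)·(-2)] = 4
L_2(4) = (4)·(3)·(1)/[(2)·(1)·(-1)] = -6
L_3(4) = (4)·(3)·(2)/[(3)·(2)·(1)] = 4
Sum: (-6)·(-1) + (-3)·(4) + (-4)·(-6) + (-3)·(4) = 6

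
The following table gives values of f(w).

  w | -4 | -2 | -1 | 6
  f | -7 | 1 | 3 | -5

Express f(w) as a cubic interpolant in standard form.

f(w) = (23/840)w^3 - (19/40)w^2 + (23/60)w + 136/35

L_0(w) = (w + 2)(w + 1)(w - 6) / [-60] = -(1/60)w^3 + (1/20)w^2 + (4/15)w + 1/5
L_1(w) = (w + 4)(w + 1)(w - 6) / [16] = (1/16)w^3 - (1/16)w^2 - (13/8)w - 3/2
L_2(w) = (w + 4)(w + 2)(w - 6) / [-21] = -(1/21)w^3 + (4/3)w + 16/7
L_3(w) = (w + 4)(w + 2)(w + 1) / [560] = (1/560)w^3 + (1/80)w^2 + (1/40)w + 1/70
f(w) = (-7)·L_0 + 1·L_1 + 3·L_2 + (-5)·L_3
  (-7)·L_0(w) = (7/60)w^3 - (7/20)w^2 - (28/15)w - 7/5
  1·L_1(w) = (1/16)w^3 - (1/16)w^2 - (13/8)w - 3/2
  3·L_2(w) = -(1/7)w^3 + 4w + 48/7
  (-5)·L_3(w) = -(1/112)w^3 - (1/16)w^2 - (1/8)w - 1/14
Adding term by term: (23/840)w^3 - (19/40)w^2 + (23/60)w + 136/35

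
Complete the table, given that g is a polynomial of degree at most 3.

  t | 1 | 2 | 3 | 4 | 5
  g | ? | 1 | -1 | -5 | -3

The 4 known values determine g uniquely (degree ≤ 3).
Evaluate each Lagrange basis at t = 1:
L_0(1) = (-2)·(-3)·(-4)/[(-1)·(-2)·(-3)] = 4
L_1(1) = (-1)·(-3)·(-4)/[(1)·(-1)·(-2)] = -6
L_2(1) = (-1)·(-2)·(-4)/[(2)·(1)·(-1)] = 4
L_3(1) = (-1)·(-2)·(-3)/[(3)·(2)·(1)] = -1
Sum: 1·(4) + (-1)·(-6) + (-5)·(4) + (-3)·(-1) = -7

-7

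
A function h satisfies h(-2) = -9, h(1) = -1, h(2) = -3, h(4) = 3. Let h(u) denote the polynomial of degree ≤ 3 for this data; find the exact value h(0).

Using Newton's divided-difference form:
h[-2,1] = (-1 - (-9)) / (1 - (-2)) = 8/3
h[1,2] = (-3 - (-1)) / (2 - 1) = -2
h[2,4] = (3 - (-3)) / (4 - 2) = 3
h[-2,1,2] = (-2 - 8/3) / (2 - (-2)) = -7/6
h[1,2,4] = (3 - (-2)) / (4 - 1) = 5/3
h[-2,1,2,4] = (5/3 - (-7/6)) / (4 - (-2)) = 17/36
h(0) = -9 + (8/3)·(2) + (-7/6)·(2)·(-1) + (17/36)·(2)·(-1)·(-2) = 5/9

5/9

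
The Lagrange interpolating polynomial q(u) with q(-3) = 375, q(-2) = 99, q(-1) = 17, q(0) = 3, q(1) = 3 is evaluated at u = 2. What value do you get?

35

Evaluate each Lagrange basis at u = 2:
L_0(2) = (4)·(3)·(2)·(1)/[(-1)·(-2)·(-3)·(-4)] = 1
L_1(2) = (5)·(3)·(2)·(1)/[(1)·(-1)·(-2)·(-3)] = -5
L_2(2) = (5)·(4)·(2)·(1)/[(2)·(1)·(-1)·(-2)] = 10
L_3(2) = (5)·(4)·(3)·(1)/[(3)·(2)·(1)·(-1)] = -10
L_4(2) = (5)·(4)·(3)·(2)/[(4)·(3)·(2)·(1)] = 5
Sum: 375·(1) + 99·(-5) + 17·(10) + 3·(-10) + 3·(5) = 35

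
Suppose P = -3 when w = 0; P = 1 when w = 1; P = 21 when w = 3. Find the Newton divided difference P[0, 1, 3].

2

P[0,1] = (1 - (-3)) / (1 - 0) = 4
P[1,3] = (21 - 1) / (3 - 1) = 10
P[0,1,3] = (10 - 4) / (3 - 0) = 2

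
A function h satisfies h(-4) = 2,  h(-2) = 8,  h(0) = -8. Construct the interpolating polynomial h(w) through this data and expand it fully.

h(w) = -(11/4)w^2 - (27/2)w - 8

L_0(w) = (w + 2)w / [8] = (1/8)w^2 + (1/4)w
L_1(w) = (w + 4)w / [-4] = -(1/4)w^2 - w
L_2(w) = (w + 4)(w + 2) / [8] = (1/8)w^2 + (3/4)w + 1
h(w) = 2·L_0 + 8·L_1 + (-8)·L_2
  2·L_0(w) = (1/4)w^2 + (1/2)w
  8·L_1(w) = -2w^2 - 8w
  (-8)·L_2(w) = -w^2 - 6w - 8
Adding term by term: -(11/4)w^2 - (27/2)w - 8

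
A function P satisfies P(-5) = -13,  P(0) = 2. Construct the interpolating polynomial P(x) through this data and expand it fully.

P(x) = 3x + 2

Build the Lagrange basis polynomials:
L_0(x) = x / [-5] = -(1/5)x
L_1(x) = (x + 5) / [5] = (1/5)x + 1
P(x) = (-13)·L_0 + 2·L_1
  (-13)·L_0(x) = (13/5)x
  2·L_1(x) = (2/5)x + 2
Adding term by term: 3x + 2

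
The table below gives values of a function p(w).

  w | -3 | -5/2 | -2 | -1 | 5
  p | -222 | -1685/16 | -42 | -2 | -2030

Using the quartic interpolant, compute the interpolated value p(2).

Using Newton's divided-difference form:
p[-3,-5/2] = (-1685/16 - (-222)) / (-5/2 - (-3)) = 1867/8
p[-5/2,-2] = (-42 - (-1685/16)) / (-2 - (-5/2)) = 1013/8
p[-2,-1] = (-2 - (-42)) / (-1 - (-2)) = 40
p[-1,5] = (-2030 - (-2)) / (5 - (-1)) = -338
p[-3,-5/2,-2] = (1013/8 - 1867/8) / (-2 - (-3)) = -427/4
p[-5/2,-2,-1] = (40 - 1013/8) / (-1 - (-5/2)) = -231/4
p[-2,-1,5] = (-338 - 40) / (5 - (-2)) = -54
p[-3,-5/2,-2,-1] = (-231/4 - (-427/4)) / (-1 - (-3)) = 49/2
p[-5/2,-2,-1,5] = (-54 - (-231/4)) / (5 - (-5/2)) = 1/2
p[-3,-5/2,-2,-1,5] = (1/2 - 49/2) / (5 - (-3)) = -3
p(2) = -222 + (1867/8)·(5) + (-427/4)·(5)·(9/2) + (49/2)·(5)·(9/2)·(4) + (-3)·(5)·(9/2)·(4)·(3) = -62

-62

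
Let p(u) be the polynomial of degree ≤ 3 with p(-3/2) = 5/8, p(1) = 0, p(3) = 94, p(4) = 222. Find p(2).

Evaluate each Lagrange basis at u = 2:
L_0(2) = (1)·(-1)·(-2)/[(-5/2)·(-9/2)·(-11/2)] = -16/495
L_1(2) = (7/2)·(-1)·(-2)/[(5/2)·(-2)·(-3)] = 7/15
L_2(2) = (7/2)·(1)·(-2)/[(9/2)·(2)·(-1)] = 7/9
L_3(2) = (7/2)·(1)·(-1)/[(11/2)·(3)·(1)] = -7/33
Sum: 5/8·(-16/495) + 0 + 94·(7/9) + 222·(-7/33) = 26

26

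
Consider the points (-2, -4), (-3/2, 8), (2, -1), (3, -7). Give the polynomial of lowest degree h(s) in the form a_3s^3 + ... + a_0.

h(s) = (247/210)s^3 - (683/140)s^2 - (1661/420)s + 1191/70

Build the Lagrange basis polynomials:
L_0(s) = (s + 3/2)(s - 2)(s - 3) / [-10] = -(1/10)s^3 + (7/20)s^2 + (3/20)s - 9/10
L_1(s) = (s + 2)(s - 2)(s - 3) / [63/8] = (8/63)s^3 - (8/21)s^2 - (32/63)s + 32/21
L_2(s) = (s + 2)(s + 3/2)(s - 3) / [-14] = -(1/14)s^3 - (1/28)s^2 + (15/28)s + 9/14
L_3(s) = (s + 2)(s + 3/2)(s - 2) / [45/2] = (2/45)s^3 + (1/15)s^2 - (8/45)s - 4/15
h(s) = (-4)·L_0 + 8·L_1 + (-1)·L_2 + (-7)·L_3
  (-4)·L_0(s) = (2/5)s^3 - (7/5)s^2 - (3/5)s + 18/5
  8·L_1(s) = (64/63)s^3 - (64/21)s^2 - (256/63)s + 256/21
  (-1)·L_2(s) = (1/14)s^3 + (1/28)s^2 - (15/28)s - 9/14
  (-7)·L_3(s) = -(14/45)s^3 - (7/15)s^2 + (56/45)s + 28/15
Adding term by term: (247/210)s^3 - (683/140)s^2 - (1661/420)s + 1191/70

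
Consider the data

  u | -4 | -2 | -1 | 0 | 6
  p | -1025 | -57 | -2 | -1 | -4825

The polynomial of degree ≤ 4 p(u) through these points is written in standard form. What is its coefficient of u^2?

Build the Lagrange basis polynomials:
L_0(u) = (u + 2)(u + 1)u(u - 6) / [240] = (1/240)u^4 - (1/80)u^3 - (1/15)u^2 - (1/20)u
L_1(u) = (u + 4)(u + 1)u(u - 6) / [-32] = -(1/32)u^4 + (1/32)u^3 + (13/16)u^2 + (3/4)u
L_2(u) = (u + 4)(u + 2)u(u - 6) / [21] = (1/21)u^4 - (4/3)u^2 - (16/7)u
L_3(u) = (u + 4)(u + 2)(u + 1)(u - 6) / [-48] = -(1/48)u^4 - (1/48)u^3 + (7/12)u^2 + (19/12)u + 1
L_4(u) = (u + 4)(u + 2)(u + 1)u / [3360] = (1/3360)u^4 + (1/480)u^3 + (1/240)u^2 + (1/420)u
p(u) = (-1025)·L_0 + (-57)·L_1 + (-2)·L_2 + (-1)·L_3 + (-4825)·L_4
Only the coefficient of u^2 is needed; take it from each L_i and combine:
(-1025)·(-1/15) + (-57)·(13/16) + (-2)·(-4/3) + (-1)·(7/12) + (-4825)·(1/240) = 4

4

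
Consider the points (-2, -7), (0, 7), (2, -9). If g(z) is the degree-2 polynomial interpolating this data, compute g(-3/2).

-11/16

Evaluate each Lagrange basis at z = -3/2:
L_0(-3/2) = (-3/2)·(-7/2)/[(-2)·(-4)] = 21/32
L_1(-3/2) = (1/2)·(-7/2)/[(2)·(-2)] = 7/16
L_2(-3/2) = (1/2)·(-3/2)/[(4)·(2)] = -3/32
Sum: (-7)·(21/32) + 7·(7/16) + (-9)·(-3/32) = -11/16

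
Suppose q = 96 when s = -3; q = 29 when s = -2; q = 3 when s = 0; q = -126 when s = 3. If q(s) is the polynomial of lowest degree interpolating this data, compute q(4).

Using Newton's divided-difference form:
q[-3,-2] = (29 - 96) / (-2 - (-3)) = -67
q[-2,0] = (3 - 29) / (0 - (-2)) = -13
q[0,3] = (-126 - 3) / (3 - 0) = -43
q[-3,-2,0] = (-13 - (-67)) / (0 - (-3)) = 18
q[-2,0,3] = (-43 - (-13)) / (3 - (-2)) = -6
q[-3,-2,0,3] = (-6 - 18) / (3 - (-3)) = -4
q(4) = 96 + (-67)·(7) + 18·(7)·(6) + (-4)·(7)·(6)·(4) = -289

-289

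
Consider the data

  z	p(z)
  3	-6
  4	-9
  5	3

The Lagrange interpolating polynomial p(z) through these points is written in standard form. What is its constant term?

93

Build the Lagrange basis polynomials:
L_0(z) = (z - 4)(z - 5) / [2] = (1/2)z^2 - (9/2)z + 10
L_1(z) = (z - 3)(z - 5) / [-1] = -z^2 + 8z - 15
L_2(z) = (z - 3)(z - 4) / [2] = (1/2)z^2 - (7/2)z + 6
p(z) = (-6)·L_0 + (-9)·L_1 + 3·L_2
Only the constant term is needed; take it from each L_i and combine:
(-6)·(10) + (-9)·(-15) + 3·(6) = 93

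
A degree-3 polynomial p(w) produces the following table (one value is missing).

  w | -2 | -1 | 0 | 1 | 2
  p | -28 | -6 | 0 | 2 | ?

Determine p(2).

The 4 known values determine p uniquely (degree ≤ 3).
Evaluate each Lagrange basis at w = 2:
L_0(2) = (3)·(2)·(1)/[(-1)·(-2)·(-3)] = -1
L_1(2) = (4)·(2)·(1)/[(1)·(-1)·(-2)] = 4
L_2(2) = (4)·(3)·(1)/[(2)·(1)·(-1)] = -6
L_3(2) = (4)·(3)·(2)/[(3)·(2)·(1)] = 4
Sum: (-28)·(-1) + (-6)·(4) + 0 + 2·(4) = 12

12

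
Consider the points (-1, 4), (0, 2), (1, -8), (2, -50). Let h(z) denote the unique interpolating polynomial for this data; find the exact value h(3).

-148

Evaluate each Lagrange basis at z = 3:
L_0(3) = (3)·(2)·(1)/[(-1)·(-2)·(-3)] = -1
L_1(3) = (4)·(2)·(1)/[(1)·(-1)·(-2)] = 4
L_2(3) = (4)·(3)·(1)/[(2)·(1)·(-1)] = -6
L_3(3) = (4)·(3)·(2)/[(3)·(2)·(1)] = 4
Sum: 4·(-1) + 2·(4) + (-8)·(-6) + (-50)·(4) = -148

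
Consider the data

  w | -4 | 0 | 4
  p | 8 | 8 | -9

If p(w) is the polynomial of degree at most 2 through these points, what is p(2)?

13/8

L_0(2) = (2)·(-2)/[(-4)·(-8)] = -1/8
L_1(2) = (6)·(-2)/[(4)·(-4)] = 3/4
L_2(2) = (6)·(2)/[(8)·(4)] = 3/8
Sum: 8·(-1/8) + 8·(3/4) + (-9)·(3/8) = 13/8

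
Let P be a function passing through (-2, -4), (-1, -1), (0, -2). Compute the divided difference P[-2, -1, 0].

P[-2,-1] = (-1 - (-4)) / (-1 - (-2)) = 3
P[-1,0] = (-2 - (-1)) / (0 - (-1)) = -1
P[-2,-1,0] = (-1 - 3) / (0 - (-2)) = -2

-2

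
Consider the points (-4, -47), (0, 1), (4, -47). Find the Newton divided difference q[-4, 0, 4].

-3

q[-4,0] = (1 - (-47)) / (0 - (-4)) = 12
q[0,4] = (-47 - 1) / (4 - 0) = -12
q[-4,0,4] = (-12 - 12) / (4 - (-4)) = -3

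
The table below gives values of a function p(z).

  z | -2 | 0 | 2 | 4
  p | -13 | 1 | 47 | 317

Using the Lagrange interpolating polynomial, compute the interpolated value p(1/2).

L_0(1/2) = (1/2)·(-3/2)·(-7/2)/[(-2)·(-4)·(-6)] = -7/128
L_1(1/2) = (5/2)·(-3/2)·(-7/2)/[(2)·(-2)·(-4)] = 105/128
L_2(1/2) = (5/2)·(1/2)·(-7/2)/[(4)·(2)·(-2)] = 35/128
L_3(1/2) = (5/2)·(1/2)·(-3/2)/[(6)·(4)·(2)] = -5/128
Sum: (-13)·(-7/128) + 1·(105/128) + 47·(35/128) + 317·(-5/128) = 2

2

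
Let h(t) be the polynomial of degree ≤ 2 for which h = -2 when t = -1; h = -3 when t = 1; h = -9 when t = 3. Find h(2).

Evaluate each Lagrange basis at t = 2:
L_0(2) = (1)·(-1)/[(-2)·(-4)] = -1/8
L_1(2) = (3)·(-1)/[(2)·(-2)] = 3/4
L_2(2) = (3)·(1)/[(4)·(2)] = 3/8
Sum: (-2)·(-1/8) + (-3)·(3/4) + (-9)·(3/8) = -43/8

-43/8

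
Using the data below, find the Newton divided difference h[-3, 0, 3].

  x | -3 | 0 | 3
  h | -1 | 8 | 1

-8/9

h[-3,0] = (8 - (-1)) / (0 - (-3)) = 3
h[0,3] = (1 - 8) / (3 - 0) = -7/3
h[-3,0,3] = (-7/3 - 3) / (3 - (-3)) = -8/9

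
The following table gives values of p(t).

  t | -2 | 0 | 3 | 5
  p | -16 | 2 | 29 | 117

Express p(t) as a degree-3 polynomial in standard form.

p(t) = t^3 - t^2 + 3t + 2

L_0(t) = t(t - 3)(t - 5) / [-70] = -(1/70)t^3 + (4/35)t^2 - (3/14)t
L_1(t) = (t + 2)(t - 3)(t - 5) / [30] = (1/30)t^3 - (1/5)t^2 - (1/30)t + 1
L_2(t) = (t + 2)t(t - 5) / [-30] = -(1/30)t^3 + (1/10)t^2 + (1/3)t
L_3(t) = (t + 2)t(t - 3) / [70] = (1/70)t^3 - (1/70)t^2 - (3/35)t
p(t) = (-16)·L_0 + 2·L_1 + 29·L_2 + 117·L_3
  (-16)·L_0(t) = (8/35)t^3 - (64/35)t^2 + (24/7)t
  2·L_1(t) = (1/15)t^3 - (2/5)t^2 - (1/15)t + 2
  29·L_2(t) = -(29/30)t^3 + (29/10)t^2 + (29/3)t
  117·L_3(t) = (117/70)t^3 - (117/70)t^2 - (351/35)t
Adding term by term: t^3 - t^2 + 3t + 2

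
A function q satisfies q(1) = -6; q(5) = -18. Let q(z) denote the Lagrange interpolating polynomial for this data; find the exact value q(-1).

0

L_0(-1) = (-6)/[(-4)] = 3/2
L_1(-1) = (-2)/[(4)] = -1/2
Sum: (-6)·(3/2) + (-18)·(-1/2) = 0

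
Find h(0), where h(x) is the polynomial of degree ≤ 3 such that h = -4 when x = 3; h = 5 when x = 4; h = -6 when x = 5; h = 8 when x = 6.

-601

Evaluate each Lagrange basis at x = 0:
L_0(0) = (-4)·(-5)·(-6)/[(-1)·(-2)·(-3)] = 20
L_1(0) = (-3)·(-5)·(-6)/[(1)·(-1)·(-2)] = -45
L_2(0) = (-3)·(-4)·(-6)/[(2)·(1)·(-1)] = 36
L_3(0) = (-3)·(-4)·(-5)/[(3)·(2)·(1)] = -10
Sum: (-4)·(20) + 5·(-45) + (-6)·(36) + 8·(-10) = -601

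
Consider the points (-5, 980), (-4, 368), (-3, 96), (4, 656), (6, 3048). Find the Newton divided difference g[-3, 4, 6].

g[-3,4] = (656 - 96) / (4 - (-3)) = 80
g[4,6] = (3048 - 656) / (6 - 4) = 1196
g[-3,4,6] = (1196 - 80) / (6 - (-3)) = 124

124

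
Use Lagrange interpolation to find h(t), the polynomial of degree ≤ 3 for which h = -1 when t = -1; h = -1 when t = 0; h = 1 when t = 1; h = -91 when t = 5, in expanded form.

h(t) = -t^3 + t^2 + 2t - 1

Build the Lagrange basis polynomials:
L_0(t) = t(t - 1)(t - 5) / [-12] = -(1/12)t^3 + (1/2)t^2 - (5/12)t
L_1(t) = (t + 1)(t - 1)(t - 5) / [5] = (1/5)t^3 - t^2 - (1/5)t + 1
L_2(t) = (t + 1)t(t - 5) / [-8] = -(1/8)t^3 + (1/2)t^2 + (5/8)t
L_3(t) = (t + 1)t(t - 1) / [120] = (1/120)t^3 - (1/120)t
h(t) = (-1)·L_0 + (-1)·L_1 + 1·L_2 + (-91)·L_3
  (-1)·L_0(t) = (1/12)t^3 - (1/2)t^2 + (5/12)t
  (-1)·L_1(t) = -(1/5)t^3 + t^2 + (1/5)t - 1
  1·L_2(t) = -(1/8)t^3 + (1/2)t^2 + (5/8)t
  (-91)·L_3(t) = -(91/120)t^3 + (91/120)t
Adding term by term: -t^3 + t^2 + 2t - 1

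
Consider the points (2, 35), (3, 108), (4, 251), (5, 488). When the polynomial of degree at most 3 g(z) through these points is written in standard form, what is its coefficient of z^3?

The leading coefficient equals the top divided difference g[2,3,4,5].
g[2,3] = (108 - 35) / (3 - 2) = 73
g[3,4] = (251 - 108) / (4 - 3) = 143
g[4,5] = (488 - 251) / (5 - 4) = 237
g[2,3,4] = (143 - 73) / (4 - 2) = 35
g[3,4,5] = (237 - 143) / (5 - 3) = 47
g[2,3,4,5] = (47 - 35) / (5 - 2) = 4

4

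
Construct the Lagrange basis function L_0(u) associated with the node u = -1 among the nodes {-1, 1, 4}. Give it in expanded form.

L_0(u) = (u - 1)(u - 4) / [(-2)·(-5)]
       = (u^2 - 5u + 4) / (10)

L_0(u) = (1/10)u^2 - (1/2)u + 2/5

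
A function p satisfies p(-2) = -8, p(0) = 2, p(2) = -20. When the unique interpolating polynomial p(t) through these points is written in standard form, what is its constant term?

L_0(t) = t(t - 2) / [8] = (1/8)t^2 - (1/4)t
L_1(t) = (t + 2)(t - 2) / [-4] = -(1/4)t^2 + 1
L_2(t) = (t + 2)t / [8] = (1/8)t^2 + (1/4)t
p(t) = (-8)·L_0 + 2·L_1 + (-20)·L_2
Only the constant term is needed; take it from each L_i and combine:
(-8)·(0) + 2·(1) + (-20)·(0) = 2

2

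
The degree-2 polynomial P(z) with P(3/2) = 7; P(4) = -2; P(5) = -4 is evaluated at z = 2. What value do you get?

166/35

Using Newton's divided-difference form:
P[3/2,4] = (-2 - 7) / (4 - 3/2) = -18/5
P[4,5] = (-4 - (-2)) / (5 - 4) = -2
P[3/2,4,5] = (-2 - (-18/5)) / (5 - 3/2) = 16/35
P(2) = 7 + (-18/5)·(1/2) + (16/35)·(1/2)·(-2) = 166/35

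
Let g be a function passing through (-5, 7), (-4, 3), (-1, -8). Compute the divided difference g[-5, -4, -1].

1/12

g[-5,-4] = (3 - 7) / (-4 - (-5)) = -4
g[-4,-1] = (-8 - 3) / (-1 - (-4)) = -11/3
g[-5,-4,-1] = (-11/3 - (-4)) / (-1 - (-5)) = 1/12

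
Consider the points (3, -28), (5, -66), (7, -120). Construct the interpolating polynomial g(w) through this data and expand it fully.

g(w) = -2w^2 - 3w - 1

Build the Lagrange basis polynomials:
L_0(w) = (w - 5)(w - 7) / [8] = (1/8)w^2 - (3/2)w + 35/8
L_1(w) = (w - 3)(w - 7) / [-4] = -(1/4)w^2 + (5/2)w - 21/4
L_2(w) = (w - 3)(w - 5) / [8] = (1/8)w^2 - w + 15/8
g(w) = (-28)·L_0 + (-66)·L_1 + (-120)·L_2
  (-28)·L_0(w) = -(7/2)w^2 + 42w - 245/2
  (-66)·L_1(w) = (33/2)w^2 - 165w + 693/2
  (-120)·L_2(w) = -15w^2 + 120w - 225
Adding term by term: -2w^2 - 3w - 1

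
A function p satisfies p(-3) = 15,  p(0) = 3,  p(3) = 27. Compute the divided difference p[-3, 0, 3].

p[-3,0] = (3 - 15) / (0 - (-3)) = -4
p[0,3] = (27 - 3) / (3 - 0) = 8
p[-3,0,3] = (8 - (-4)) / (3 - (-3)) = 2

2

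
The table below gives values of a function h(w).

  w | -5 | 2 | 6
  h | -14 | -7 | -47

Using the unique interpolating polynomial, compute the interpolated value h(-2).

Evaluate each Lagrange basis at w = -2:
L_0(-2) = (-4)·(-8)/[(-7)·(-11)] = 32/77
L_1(-2) = (3)·(-8)/[(7)·(-4)] = 6/7
L_2(-2) = (3)·(-4)/[(11)·(4)] = -3/11
Sum: (-14)·(32/77) + (-7)·(6/7) + (-47)·(-3/11) = 1

1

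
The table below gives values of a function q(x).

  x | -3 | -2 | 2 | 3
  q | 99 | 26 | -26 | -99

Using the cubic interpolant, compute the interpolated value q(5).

Evaluate each Lagrange basis at x = 5:
L_0(5) = (7)·(3)·(2)/[(-1)·(-5)·(-6)] = -7/5
L_1(5) = (8)·(3)·(2)/[(1)·(-4)·(-5)] = 12/5
L_2(5) = (8)·(7)·(2)/[(5)·(4)·(-1)] = -28/5
L_3(5) = (8)·(7)·(3)/[(6)·(5)·(1)] = 28/5
Sum: 99·(-7/5) + 26·(12/5) + (-26)·(-28/5) + (-99)·(28/5) = -485

-485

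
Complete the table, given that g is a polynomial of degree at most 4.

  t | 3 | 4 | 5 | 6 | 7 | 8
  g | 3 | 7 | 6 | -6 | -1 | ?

The 5 known values determine g uniquely (degree ≤ 4).
Evaluate each Lagrange basis at t = 8:
L_0(8) = (4)·(3)·(2)·(1)/[(-1)·(-2)·(-3)·(-4)] = 1
L_1(8) = (5)·(3)·(2)·(1)/[(1)·(-1)·(-2)·(-3)] = -5
L_2(8) = (5)·(4)·(2)·(1)/[(2)·(1)·(-1)·(-2)] = 10
L_3(8) = (5)·(4)·(3)·(1)/[(3)·(2)·(1)·(-1)] = -10
L_4(8) = (5)·(4)·(3)·(2)/[(4)·(3)·(2)·(1)] = 5
Sum: 3·(1) + 7·(-5) + 6·(10) + (-6)·(-10) + (-1)·(5) = 83

83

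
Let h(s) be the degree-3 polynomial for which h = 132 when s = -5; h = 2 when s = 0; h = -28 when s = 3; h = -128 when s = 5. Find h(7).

-348

Evaluate each Lagrange basis at s = 7:
L_0(7) = (7)·(4)·(2)/[(-5)·(-8)·(-10)] = -7/50
L_1(7) = (12)·(4)·(2)/[(5)·(-3)·(-5)] = 32/25
L_2(7) = (12)·(7)·(2)/[(8)·(3)·(-2)] = -7/2
L_3(7) = (12)·(7)·(4)/[(10)·(5)·(2)] = 84/25
Sum: 132·(-7/50) + 2·(32/25) + (-28)·(-7/2) + (-128)·(84/25) = -348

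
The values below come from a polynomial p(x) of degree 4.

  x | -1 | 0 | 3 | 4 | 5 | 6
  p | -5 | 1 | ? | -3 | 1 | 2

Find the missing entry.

-27/5

The 5 known values determine p uniquely (degree ≤ 4).
Evaluate each Lagrange basis at x = 3:
L_0(3) = (3)·(-1)·(-2)·(-3)/[(-1)·(-5)·(-6)·(-7)] = -3/35
L_1(3) = (4)·(-1)·(-2)·(-3)/[(1)·(-4)·(-5)·(-6)] = 1/5
L_2(3) = (4)·(3)·(-2)·(-3)/[(5)·(4)·(-1)·(-2)] = 9/5
L_3(3) = (4)·(3)·(-1)·(-3)/[(6)·(5)·(1)·(-1)] = -6/5
L_4(3) = (4)·(3)·(-1)·(-2)/[(7)·(6)·(2)·(1)] = 2/7
Sum: (-5)·(-3/35) + 1·(1/5) + (-3)·(9/5) + 1·(-6/5) + 2·(2/7) = -27/5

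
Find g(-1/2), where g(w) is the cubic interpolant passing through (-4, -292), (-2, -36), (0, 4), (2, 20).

Evaluate each Lagrange basis at w = -1/2:
L_0(-1/2) = (3/2)·(-1/2)·(-5/2)/[(-2)·(-4)·(-6)] = -5/128
L_1(-1/2) = (7/2)·(-1/2)·(-5/2)/[(2)·(-2)·(-4)] = 35/128
L_2(-1/2) = (7/2)·(3/2)·(-5/2)/[(4)·(2)·(-2)] = 105/128
L_3(-1/2) = (7/2)·(3/2)·(-1/2)/[(6)·(4)·(2)] = -7/128
Sum: (-292)·(-5/128) + (-36)·(35/128) + 4·(105/128) + 20·(-7/128) = 15/4

15/4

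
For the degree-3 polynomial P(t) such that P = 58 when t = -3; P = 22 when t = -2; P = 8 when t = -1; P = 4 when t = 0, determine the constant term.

4

Build the Lagrange basis polynomials:
L_0(t) = (t + 2)(t + 1)t / [-6] = -(1/6)t^3 - (1/2)t^2 - (1/3)t
L_1(t) = (t + 3)(t + 1)t / [2] = (1/2)t^3 + 2t^2 + (3/2)t
L_2(t) = (t + 3)(t + 2)t / [-2] = -(1/2)t^3 - (5/2)t^2 - 3t
L_3(t) = (t + 3)(t + 2)(t + 1) / [6] = (1/6)t^3 + t^2 + (11/6)t + 1
P(t) = 58·L_0 + 22·L_1 + 8·L_2 + 4·L_3
Only the constant term is needed; take it from each L_i and combine:
58·(0) + 22·(0) + 8·(0) + 4·(1) = 4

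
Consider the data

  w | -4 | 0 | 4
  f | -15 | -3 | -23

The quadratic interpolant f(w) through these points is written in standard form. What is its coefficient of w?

-1

Build the Lagrange basis polynomials:
L_0(w) = w(w - 4) / [32] = (1/32)w^2 - (1/8)w
L_1(w) = (w + 4)(w - 4) / [-16] = -(1/16)w^2 + 1
L_2(w) = (w + 4)w / [32] = (1/32)w^2 + (1/8)w
f(w) = (-15)·L_0 + (-3)·L_1 + (-23)·L_2
Only the coefficient of w is needed; take it from each L_i and combine:
(-15)·(-1/8) + (-3)·(0) + (-23)·(1/8) = -1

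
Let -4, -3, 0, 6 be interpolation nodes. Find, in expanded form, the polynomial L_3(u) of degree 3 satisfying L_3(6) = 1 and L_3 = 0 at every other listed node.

L_3(u) = (1/540)u^3 + (7/540)u^2 + (1/45)u

L_3(u) = (u + 4)(u + 3)u / [(10)·(9)·(6)]
       = (u^3 + 7u^2 + 12u) / (540)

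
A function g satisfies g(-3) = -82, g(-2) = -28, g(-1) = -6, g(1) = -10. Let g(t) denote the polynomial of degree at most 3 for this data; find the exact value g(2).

-12

L_0(2) = (4)·(3)·(1)/[(-1)·(-2)·(-4)] = -3/2
L_1(2) = (5)·(3)·(1)/[(1)·(-1)·(-3)] = 5
L_2(2) = (5)·(4)·(1)/[(2)·(1)·(-2)] = -5
L_3(2) = (5)·(4)·(3)/[(4)·(3)·(2)] = 5/2
Sum: (-82)·(-3/2) + (-28)·(5) + (-6)·(-5) + (-10)·(5/2) = -12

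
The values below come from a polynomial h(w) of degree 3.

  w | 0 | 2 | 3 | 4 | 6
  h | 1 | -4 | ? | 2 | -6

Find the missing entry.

-13/16

The 4 known values determine h uniquely (degree ≤ 3).
Evaluate each Lagrange basis at w = 3:
L_0(3) = (1)·(-1)·(-3)/[(-2)·(-4)·(-6)] = -1/16
L_1(3) = (3)·(-1)·(-3)/[(2)·(-2)·(-4)] = 9/16
L_2(3) = (3)·(1)·(-3)/[(4)·(2)·(-2)] = 9/16
L_3(3) = (3)·(1)·(-1)/[(6)·(4)·(2)] = -1/16
Sum: 1·(-1/16) + (-4)·(9/16) + 2·(9/16) + (-6)·(-1/16) = -13/16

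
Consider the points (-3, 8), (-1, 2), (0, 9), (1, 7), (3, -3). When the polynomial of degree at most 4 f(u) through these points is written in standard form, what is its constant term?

L_0(u) = (u + 1)u(u - 1)(u - 3) / [144] = (1/144)u^4 - (1/48)u^3 - (1/144)u^2 + (1/48)u
L_1(u) = (u + 3)u(u - 1)(u - 3) / [-16] = -(1/16)u^4 + (1/16)u^3 + (9/16)u^2 - (9/16)u
L_2(u) = (u + 3)(u + 1)(u - 1)(u - 3) / [9] = (1/9)u^4 - (10/9)u^2 + 1
L_3(u) = (u + 3)(u + 1)u(u - 3) / [-16] = -(1/16)u^4 - (1/16)u^3 + (9/16)u^2 + (9/16)u
L_4(u) = (u + 3)(u + 1)u(u - 1) / [144] = (1/144)u^4 + (1/48)u^3 - (1/144)u^2 - (1/48)u
f(u) = 8·L_0 + 2·L_1 + 9·L_2 + 7·L_3 + (-3)·L_4
Only the constant term is needed; take it from each L_i and combine:
8·(0) + 2·(0) + 9·(1) + 7·(0) + (-3)·(0) = 9

9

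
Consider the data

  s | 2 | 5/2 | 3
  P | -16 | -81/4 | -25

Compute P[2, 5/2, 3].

P[2,5/2] = (-81/4 - (-16)) / (5/2 - 2) = -17/2
P[5/2,3] = (-25 - (-81/4)) / (3 - 5/2) = -19/2
P[2,5/2,3] = (-19/2 - (-17/2)) / (3 - 2) = -1

-1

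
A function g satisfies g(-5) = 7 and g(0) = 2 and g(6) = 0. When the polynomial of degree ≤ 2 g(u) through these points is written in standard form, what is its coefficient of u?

-23/33

Build the Lagrange basis polynomials:
L_0(u) = u(u - 6) / [55] = (1/55)u^2 - (6/55)u
L_1(u) = (u + 5)(u - 6) / [-30] = -(1/30)u^2 + (1/30)u + 1
L_2(u) = (u + 5)u / [66] = (1/66)u^2 + (5/66)u
g(u) = 7·L_0 + 2·L_1 + 0·L_2
Only the coefficient of u is needed; take it from each L_i and combine:
7·(-6/55) + 2·(1/30) + 0·(5/66) = -23/33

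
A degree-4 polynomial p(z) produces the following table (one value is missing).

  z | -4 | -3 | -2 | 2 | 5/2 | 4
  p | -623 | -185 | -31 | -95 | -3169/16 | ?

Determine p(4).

The 5 known values determine p uniquely (degree ≤ 4).
L_0(4) = (7)·(6)·(2)·(3/2)/[(-1)·(-2)·(-6)·(-13/2)] = 21/13
L_1(4) = (8)·(6)·(2)·(3/2)/[(1)·(-1)·(-5)·(-11/2)] = -288/55
L_2(4) = (8)·(7)·(2)·(3/2)/[(2)·(1)·(-4)·(-9/2)] = 14/3
L_3(4) = (8)·(7)·(6)·(3/2)/[(6)·(5)·(4)·(-1/2)] = -42/5
L_4(4) = (8)·(7)·(6)·(2)/[(13/2)·(11/2)·(9/2)·(1/2)] = 3584/429
Sum: (-623)·(21/13) + (-185)·(-288/55) + (-31)·(14/3) + (-95)·(-42/5) + (-3169/16)·(3584/429) = -1039

-1039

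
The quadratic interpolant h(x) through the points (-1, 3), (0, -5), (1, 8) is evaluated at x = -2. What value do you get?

32

Using Newton's divided-difference form:
h[-1,0] = (-5 - 3) / (0 - (-1)) = -8
h[0,1] = (8 - (-5)) / (1 - 0) = 13
h[-1,0,1] = (13 - (-8)) / (1 - (-1)) = 21/2
h(-2) = 3 + (-8)·(-1) + (21/2)·(-1)·(-2) = 32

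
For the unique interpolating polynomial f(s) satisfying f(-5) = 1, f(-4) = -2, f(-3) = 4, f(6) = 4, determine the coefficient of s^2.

-117/110

L_0(s) = (s + 4)(s + 3)(s - 6) / [-22] = -(1/22)s^3 - (1/22)s^2 + (15/11)s + 36/11
L_1(s) = (s + 5)(s + 3)(s - 6) / [10] = (1/10)s^3 + (1/5)s^2 - (33/10)s - 9
L_2(s) = (s + 5)(s + 4)(s - 6) / [-18] = -(1/18)s^3 - (1/6)s^2 + (17/9)s + 20/3
L_3(s) = (s + 5)(s + 4)(s + 3) / [990] = (1/990)s^3 + (2/165)s^2 + (47/990)s + 2/33
f(s) = 1·L_0 + (-2)·L_1 + 4·L_2 + 4·L_3
Only the coefficient of s^2 is needed; take it from each L_i and combine:
1·(-1/22) + (-2)·(1/5) + 4·(-1/6) + 4·(2/165) = -117/110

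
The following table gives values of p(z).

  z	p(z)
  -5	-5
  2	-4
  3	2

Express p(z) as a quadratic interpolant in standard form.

L_0(z) = (z - 2)(z - 3) / [56] = (1/56)z^2 - (5/56)z + 3/28
L_1(z) = (z + 5)(z - 3) / [-7] = -(1/7)z^2 - (2/7)z + 15/7
L_2(z) = (z + 5)(z - 2) / [8] = (1/8)z^2 + (3/8)z - 5/4
p(z) = (-5)·L_0 + (-4)·L_1 + 2·L_2
  (-5)·L_0(z) = -(5/56)z^2 + (25/56)z - 15/28
  (-4)·L_1(z) = (4/7)z^2 + (8/7)z - 60/7
  2·L_2(z) = (1/4)z^2 + (3/4)z - 5/2
Adding term by term: (41/56)z^2 + (131/56)z - 325/28

p(z) = (41/56)z^2 + (131/56)z - 325/28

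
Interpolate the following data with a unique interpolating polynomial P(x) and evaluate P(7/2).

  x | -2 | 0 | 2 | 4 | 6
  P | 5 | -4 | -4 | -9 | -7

Using Newton's divided-difference form:
P[-2,0] = (-4 - 5) / (0 - (-2)) = -9/2
P[0,2] = (-4 - (-4)) / (2 - 0) = 0
P[2,4] = (-9 - (-4)) / (4 - 2) = -5/2
P[4,6] = (-7 - (-9)) / (6 - 4) = 1
P[-2,0,2] = (0 - (-9/2)) / (2 - (-2)) = 9/8
P[0,2,4] = (-5/2 - 0) / (4 - 0) = -5/8
P[2,4,6] = (1 - (-5/2)) / (6 - 2) = 7/8
P[-2,0,2,4] = (-5/8 - 9/8) / (4 - (-2)) = -7/24
P[0,2,4,6] = (7/8 - (-5/8)) / (6 - 0) = 1/4
P[-2,0,2,4,6] = (1/4 - (-7/24)) / (6 - (-2)) = 13/192
P(7/2) = 5 + (-9/2)·(11/2) + (9/8)·(11/2)·(7/2) + (-7/24)·(11/2)·(7/2)·(3/2) + (13/192)·(11/2)·(7/2)·(3/2)·(-1/2) = -7673/1024

-7673/1024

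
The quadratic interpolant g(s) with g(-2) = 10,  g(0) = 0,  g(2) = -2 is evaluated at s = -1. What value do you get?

4

Using Newton's divided-difference form:
g[-2,0] = (0 - 10) / (0 - (-2)) = -5
g[0,2] = (-2 - 0) / (2 - 0) = -1
g[-2,0,2] = (-1 - (-5)) / (2 - (-2)) = 1
g(-1) = 10 + (-5)·(1) + 1·(1)·(-1) = 4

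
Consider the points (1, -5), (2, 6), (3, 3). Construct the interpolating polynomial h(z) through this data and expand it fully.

h(z) = -7z^2 + 32z - 30

Newton's divided differences:
h[1,2] = (6 - (-5)) / (2 - 1) = 11
h[2,3] = (3 - 6) / (3 - 2) = -3
h[1,2,3] = (-3 - 11) / (3 - 1) = -7
h(z) = -5 + 11·(z - 1) + (-7)·(z - 1)(z - 2)
Expanding: h(z) = -7z^2 + 32z - 30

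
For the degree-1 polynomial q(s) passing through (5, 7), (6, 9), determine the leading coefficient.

L_0(s) = (s - 6) / [-1] = -s + 6
L_1(s) = (s - 5) / [1] = s - 5
q(s) = 7·L_0 + 9·L_1
Only the coefficient of s is needed; take it from each L_i and combine:
7·(-1) + 9·(1) = 2

2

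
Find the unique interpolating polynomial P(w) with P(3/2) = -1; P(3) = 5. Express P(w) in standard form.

Build the Lagrange basis polynomials:
L_0(w) = (w - 3) / [-3/2] = -(2/3)w + 2
L_1(w) = (w - 3/2) / [3/2] = (2/3)w - 1
P(w) = (-1)·L_0 + 5·L_1
  (-1)·L_0(w) = (2/3)w - 2
  5·L_1(w) = (10/3)w - 5
Adding term by term: 4w - 7

P(w) = 4w - 7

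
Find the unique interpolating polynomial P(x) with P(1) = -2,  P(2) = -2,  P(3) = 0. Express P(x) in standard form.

Build the Lagrange basis polynomials:
L_0(x) = (x - 2)(x - 3) / [2] = (1/2)x^2 - (5/2)x + 3
L_1(x) = (x - 1)(x - 3) / [-1] = -x^2 + 4x - 3
L_2(x) = (x - 1)(x - 2) / [2] = (1/2)x^2 - (3/2)x + 1
P(x) = (-2)·L_0 + (-2)·L_1 + 0·L_2
  (-2)·L_0(x) = -x^2 + 5x - 6
  (-2)·L_1(x) = 2x^2 - 8x + 6
  0·L_2(x) = 0
Adding term by term: x^2 - 3x

P(x) = x^2 - 3x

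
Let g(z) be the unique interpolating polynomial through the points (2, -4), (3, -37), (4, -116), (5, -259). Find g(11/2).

-2881/8

L_0(11/2) = (5/2)·(3/2)·(1/2)/[(-1)·(-2)·(-3)] = -5/16
L_1(11/2) = (7/2)·(3/2)·(1/2)/[(1)·(-1)·(-2)] = 21/16
L_2(11/2) = (7/2)·(5/2)·(1/2)/[(2)·(1)·(-1)] = -35/16
L_3(11/2) = (7/2)·(5/2)·(3/2)/[(3)·(2)·(1)] = 35/16
Sum: (-4)·(-5/16) + (-37)·(21/16) + (-116)·(-35/16) + (-259)·(35/16) = -2881/8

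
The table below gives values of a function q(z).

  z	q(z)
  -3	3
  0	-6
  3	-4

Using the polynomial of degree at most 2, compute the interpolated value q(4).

Evaluate each Lagrange basis at z = 4:
L_0(4) = (4)·(1)/[(-3)·(-6)] = 2/9
L_1(4) = (7)·(1)/[(3)·(-3)] = -7/9
L_2(4) = (7)·(4)/[(6)·(3)] = 14/9
Sum: 3·(2/9) + (-6)·(-7/9) + (-4)·(14/9) = -8/9

-8/9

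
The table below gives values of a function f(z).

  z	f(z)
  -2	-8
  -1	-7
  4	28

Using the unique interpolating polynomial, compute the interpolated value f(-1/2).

-23/4

Evaluate each Lagrange basis at z = -1/2:
L_0(-1/2) = (1/2)·(-9/2)/[(-1)·(-6)] = -3/8
L_1(-1/2) = (3/2)·(-9/2)/[(1)·(-5)] = 27/20
L_2(-1/2) = (3/2)·(1/2)/[(6)·(5)] = 1/40
Sum: (-8)·(-3/8) + (-7)·(27/20) + 28·(1/40) = -23/4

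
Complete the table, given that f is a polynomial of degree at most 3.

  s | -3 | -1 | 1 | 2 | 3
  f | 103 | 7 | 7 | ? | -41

The 4 known values determine f uniquely (degree ≤ 3).
L_0(2) = (3)·(1)·(-1)/[(-2)·(-4)·(-6)] = 1/16
L_1(2) = (5)·(1)·(-1)/[(2)·(-2)·(-4)] = -5/16
L_2(2) = (5)·(3)·(-1)/[(4)·(2)·(-2)] = 15/16
L_3(2) = (5)·(3)·(1)/[(6)·(4)·(2)] = 5/16
Sum: 103·(1/16) + 7·(-5/16) + 7·(15/16) + (-41)·(5/16) = -2

-2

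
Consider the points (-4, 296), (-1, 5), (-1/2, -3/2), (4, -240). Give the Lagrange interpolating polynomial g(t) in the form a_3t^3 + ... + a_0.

g(t) = -4t^3 + 2t^2 - 3t - 4

Build the Lagrange basis polynomials:
L_0(t) = (t + 1)(t + 1/2)(t - 4) / [-84] = -(1/84)t^3 + (5/168)t^2 + (11/168)t + 1/42
L_1(t) = (t + 4)(t + 1/2)(t - 4) / [15/2] = (2/15)t^3 + (1/15)t^2 - (32/15)t - 16/15
L_2(t) = (t + 4)(t + 1)(t - 4) / [-63/8] = -(8/63)t^3 - (8/63)t^2 + (128/63)t + 128/63
L_3(t) = (t + 4)(t + 1)(t + 1/2) / [180] = (1/180)t^3 + (11/360)t^2 + (13/360)t + 1/90
g(t) = 296·L_0 + 5·L_1 + (-3/2)·L_2 + (-240)·L_3
  296·L_0(t) = -(74/21)t^3 + (185/21)t^2 + (407/21)t + 148/21
  5·L_1(t) = (2/3)t^3 + (1/3)t^2 - (32/3)t - 16/3
  (-3/2)·L_2(t) = (4/21)t^3 + (4/21)t^2 - (64/21)t - 64/21
  (-240)·L_3(t) = -(4/3)t^3 - (22/3)t^2 - (26/3)t - 8/3
Adding term by term: -4t^3 + 2t^2 - 3t - 4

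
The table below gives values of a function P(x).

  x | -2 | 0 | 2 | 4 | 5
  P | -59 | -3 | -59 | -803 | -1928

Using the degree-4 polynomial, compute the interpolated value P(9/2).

-20379/16

L_0(9/2) = (9/2)·(5/2)·(1/2)·(-1/2)/[(-2)·(-4)·(-6)·(-7)] = -15/1792
L_1(9/2) = (13/2)·(5/2)·(1/2)·(-1/2)/[(2)·(-2)·(-4)·(-5)] = 13/256
L_2(9/2) = (13/2)·(9/2)·(1/2)·(-1/2)/[(4)·(2)·(-2)·(-3)] = -39/256
L_3(9/2) = (13/2)·(9/2)·(5/2)·(-1/2)/[(6)·(4)·(2)·(-1)] = 195/256
L_4(9/2) = (13/2)·(9/2)·(5/2)·(1/2)/[(7)·(5)·(3)·(1)] = 39/112
Sum: (-59)·(-15/1792) + (-3)·(13/256) + (-59)·(-39/256) + (-803)·(195/256) + (-1928)·(39/112) = -20379/16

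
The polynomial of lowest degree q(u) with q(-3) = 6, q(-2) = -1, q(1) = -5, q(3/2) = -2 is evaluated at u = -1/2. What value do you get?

-197/28

Evaluate each Lagrange basis at u = -1/2:
L_0(-1/2) = (3/2)·(-3/2)·(-2)/[(-1)·(-4)·(-9/2)] = -1/4
L_1(-1/2) = (5/2)·(-3/2)·(-2)/[(1)·(-3)·(-7/2)] = 5/7
L_2(-1/2) = (5/2)·(3/2)·(-2)/[(4)·(3)·(-1/2)] = 5/4
L_3(-1/2) = (5/2)·(3/2)·(-3/2)/[(9/2)·(7/2)·(1/2)] = -5/7
Sum: 6·(-1/4) + (-1)·(5/7) + (-5)·(5/4) + (-2)·(-5/7) = -197/28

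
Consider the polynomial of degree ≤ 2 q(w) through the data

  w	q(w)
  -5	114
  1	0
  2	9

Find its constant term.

Build the Lagrange basis polynomials:
L_0(w) = (w - 1)(w - 2) / [42] = (1/42)w^2 - (1/14)w + 1/21
L_1(w) = (w + 5)(w - 2) / [-6] = -(1/6)w^2 - (1/2)w + 5/3
L_2(w) = (w + 5)(w - 1) / [7] = (1/7)w^2 + (4/7)w - 5/7
q(w) = 114·L_0 + 0·L_1 + 9·L_2
Only the constant term is needed; take it from each L_i and combine:
114·(1/21) + 0·(5/3) + 9·(-5/7) = -1

-1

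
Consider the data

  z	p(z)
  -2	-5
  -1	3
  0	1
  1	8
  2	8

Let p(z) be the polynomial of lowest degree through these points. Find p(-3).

Using Newton's divided-difference form:
p[-2,-1] = (3 - (-5)) / (-1 - (-2)) = 8
p[-1,0] = (1 - 3) / (0 - (-1)) = -2
p[0,1] = (8 - 1) / (1 - 0) = 7
p[1,2] = (8 - 8) / (2 - 1) = 0
p[-2,-1,0] = (-2 - 8) / (0 - (-2)) = -5
p[-1,0,1] = (7 - (-2)) / (1 - (-1)) = 9/2
p[0,1,2] = (0 - 7) / (2 - 0) = -7/2
p[-2,-1,0,1] = (9/2 - (-5)) / (1 - (-2)) = 19/6
p[-1,0,1,2] = (-7/2 - 9/2) / (2 - (-1)) = -8/3
p[-2,-1,0,1,2] = (-8/3 - 19/6) / (2 - (-2)) = -35/24
p(-3) = -5 + 8·(-1) + (-5)·(-1)·(-2) + (19/6)·(-1)·(-2)·(-3) + (-35/24)·(-1)·(-2)·(-3)·(-4) = -77

-77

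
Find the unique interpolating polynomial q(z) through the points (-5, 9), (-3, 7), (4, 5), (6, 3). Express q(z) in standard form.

q(z) = -(10/693)z^3 + (5/231)z^2 - (83/693)z + 1399/231

L_0(z) = (z + 3)(z - 4)(z - 6) / [-198] = -(1/198)z^3 + (7/198)z^2 + (1/33)z - 4/11
L_1(z) = (z + 5)(z - 4)(z - 6) / [126] = (1/126)z^3 - (5/126)z^2 - (13/63)z + 20/21
L_2(z) = (z + 5)(z + 3)(z - 6) / [-126] = -(1/126)z^3 - (1/63)z^2 + (11/42)z + 5/7
L_3(z) = (z + 5)(z + 3)(z - 4) / [198] = (1/198)z^3 + (2/99)z^2 - (17/198)z - 10/33
q(z) = 9·L_0 + 7·L_1 + 5·L_2 + 3·L_3
  9·L_0(z) = -(1/22)z^3 + (7/22)z^2 + (3/11)z - 36/11
  7·L_1(z) = (1/18)z^3 - (5/18)z^2 - (13/9)z + 20/3
  5·L_2(z) = -(5/126)z^3 - (5/63)z^2 + (55/42)z + 25/7
  3·L_3(z) = (1/66)z^3 + (2/33)z^2 - (17/66)z - 10/11
Adding term by term: -(10/693)z^3 + (5/231)z^2 - (83/693)z + 1399/231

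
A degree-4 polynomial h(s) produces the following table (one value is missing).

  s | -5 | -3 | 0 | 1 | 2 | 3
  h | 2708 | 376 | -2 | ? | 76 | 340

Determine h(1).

The 5 known values determine h uniquely (degree ≤ 4).
Evaluate each Lagrange basis at s = 1:
L_0(1) = (4)·(1)·(-1)·(-2)/[(-2)·(-5)·(-7)·(-8)] = 1/70
L_1(1) = (6)·(1)·(-1)·(-2)/[(2)·(-3)·(-5)·(-6)] = -1/15
L_2(1) = (6)·(4)·(-1)·(-2)/[(5)·(3)·(-2)·(-3)] = 8/15
L_3(1) = (6)·(4)·(1)·(-2)/[(7)·(5)·(2)·(-1)] = 24/35
L_4(1) = (6)·(4)·(1)·(-1)/[(8)·(6)·(3)·(1)] = -1/6
Sum: 2708·(1/70) + 376·(-1/15) + (-2)·(8/15) + 76·(24/35) + 340·(-1/6) = 8

8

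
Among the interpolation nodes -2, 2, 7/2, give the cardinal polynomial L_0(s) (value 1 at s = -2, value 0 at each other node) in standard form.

L_0(s) = (s - 2)(s - 7/2) / [(-4)·(-11/2)]
       = (s^2 - (11/2)s + 7) / (22)

L_0(s) = (1/22)s^2 - (1/4)s + 7/22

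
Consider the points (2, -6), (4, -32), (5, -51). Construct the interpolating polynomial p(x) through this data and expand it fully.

p(x) = -2x^2 - x + 4

L_0(x) = (x - 4)(x - 5) / [6] = (1/6)x^2 - (3/2)x + 10/3
L_1(x) = (x - 2)(x - 5) / [-2] = -(1/2)x^2 + (7/2)x - 5
L_2(x) = (x - 2)(x - 4) / [3] = (1/3)x^2 - 2x + 8/3
p(x) = (-6)·L_0 + (-32)·L_1 + (-51)·L_2
  (-6)·L_0(x) = -x^2 + 9x - 20
  (-32)·L_1(x) = 16x^2 - 112x + 160
  (-51)·L_2(x) = -17x^2 + 102x - 136
Adding term by term: -2x^2 - x + 4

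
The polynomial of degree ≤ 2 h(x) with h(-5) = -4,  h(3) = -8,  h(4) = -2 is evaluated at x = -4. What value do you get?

Evaluate each Lagrange basis at x = -4:
L_0(-4) = (-7)·(-8)/[(-8)·(-9)] = 7/9
L_1(-4) = (1)·(-8)/[(8)·(-1)] = 1
L_2(-4) = (1)·(-7)/[(9)·(1)] = -7/9
Sum: (-4)·(7/9) + (-8)·(1) + (-2)·(-7/9) = -86/9

-86/9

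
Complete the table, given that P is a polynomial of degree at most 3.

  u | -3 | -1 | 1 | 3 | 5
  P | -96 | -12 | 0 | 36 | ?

192

The 4 known values determine P uniquely (degree ≤ 3).
Evaluate each Lagrange basis at u = 5:
L_0(5) = (6)·(4)·(2)/[(-2)·(-4)·(-6)] = -1
L_1(5) = (8)·(4)·(2)/[(2)·(-2)·(-4)] = 4
L_2(5) = (8)·(6)·(2)/[(4)·(2)·(-2)] = -6
L_3(5) = (8)·(6)·(4)/[(6)·(4)·(2)] = 4
Sum: (-96)·(-1) + (-12)·(4) + 0 + 36·(4) = 192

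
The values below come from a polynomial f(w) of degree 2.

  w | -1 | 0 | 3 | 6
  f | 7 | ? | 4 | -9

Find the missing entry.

The 3 known values determine f uniquely (degree ≤ 2).
Evaluate each Lagrange basis at w = 0:
L_0(0) = (-3)·(-6)/[(-4)·(-7)] = 9/14
L_1(0) = (1)·(-6)/[(4)·(-3)] = 1/2
L_2(0) = (1)·(-3)/[(7)·(3)] = -1/7
Sum: 7·(9/14) + 4·(1/2) + (-9)·(-1/7) = 109/14

109/14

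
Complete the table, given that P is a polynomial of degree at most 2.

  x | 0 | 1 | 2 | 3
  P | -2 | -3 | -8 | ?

-17

The 3 known values determine P uniquely (degree ≤ 2).
Evaluate each Lagrange basis at x = 3:
L_0(3) = (2)·(1)/[(-1)·(-2)] = 1
L_1(3) = (3)·(1)/[(1)·(-1)] = -3
L_2(3) = (3)·(2)/[(2)·(1)] = 3
Sum: (-2)·(1) + (-3)·(-3) + (-8)·(3) = -17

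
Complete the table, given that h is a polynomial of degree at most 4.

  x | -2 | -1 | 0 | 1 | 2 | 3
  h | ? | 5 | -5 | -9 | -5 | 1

11

The 5 known values determine h uniquely (degree ≤ 4).
Evaluate each Lagrange basis at x = -2:
L_0(-2) = (-2)·(-3)·(-4)·(-5)/[(-1)·(-2)·(-3)·(-4)] = 5
L_1(-2) = (-1)·(-3)·(-4)·(-5)/[(1)·(-1)·(-2)·(-3)] = -10
L_2(-2) = (-1)·(-2)·(-4)·(-5)/[(2)·(1)·(-1)·(-2)] = 10
L_3(-2) = (-1)·(-2)·(-3)·(-5)/[(3)·(2)·(1)·(-1)] = -5
L_4(-2) = (-1)·(-2)·(-3)·(-4)/[(4)·(3)·(2)·(1)] = 1
Sum: 5·(5) + (-5)·(-10) + (-9)·(10) + (-5)·(-5) + 1·(1) = 11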